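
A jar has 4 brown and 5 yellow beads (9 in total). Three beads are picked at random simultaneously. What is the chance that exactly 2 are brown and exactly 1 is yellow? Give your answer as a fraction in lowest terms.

5/14

Unordered draws without replacement: count favorable combinations over C(9,3).
Favorable = C(4,2) · C(5,1) = 30; total = C(9,3) = 84.
P = 30/84 = 5/14 ≈ 0.3571.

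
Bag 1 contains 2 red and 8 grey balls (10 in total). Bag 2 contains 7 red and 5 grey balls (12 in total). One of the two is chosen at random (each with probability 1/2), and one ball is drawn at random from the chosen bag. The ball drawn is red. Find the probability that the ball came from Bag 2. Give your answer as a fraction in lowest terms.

35/47

P(red | Bag 1) = 1/5; P(red | Bag 2) = 7/12.
P(red) = 1/2·1/5 + 1/2·7/12 = 47/120.
By Bayes' rule, P(Bag 2 | red) = 7/24 / 47/120 = 35/47 ≈ 0.7447.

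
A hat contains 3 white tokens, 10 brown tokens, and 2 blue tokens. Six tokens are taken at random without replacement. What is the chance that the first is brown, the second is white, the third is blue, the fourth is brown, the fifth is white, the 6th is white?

Multiply the conditional probability of each draw in order, without replacement, so each draw removes one from its color and from the total.
P = (10/15) · (3/14) · (2/13) · (9/12) · (2/11) · (1/10) = 3/10010 ≈ 0.0003.

3/10010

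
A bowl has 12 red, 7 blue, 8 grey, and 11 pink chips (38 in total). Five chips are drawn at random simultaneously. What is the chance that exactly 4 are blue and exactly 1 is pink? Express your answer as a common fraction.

Unordered draws without replacement: count favorable combinations over C(38,5).
Favorable = C(12,0) · C(7,4) · C(8,0) · C(11,1) = 385; total = C(38,5) = 501942.
P = 385/501942 = 55/71706 ≈ 0.0008.

55/71706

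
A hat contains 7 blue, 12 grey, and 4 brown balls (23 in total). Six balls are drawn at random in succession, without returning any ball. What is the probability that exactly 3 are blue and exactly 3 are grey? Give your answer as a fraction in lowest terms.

Unordered draws without replacement: count favorable combinations over C(23,6).
Favorable = C(7,3) · C(12,3) · C(4,0) = 7700; total = C(23,6) = 100947.
P = 7700/100947 = 100/1311 ≈ 0.0763.

100/1311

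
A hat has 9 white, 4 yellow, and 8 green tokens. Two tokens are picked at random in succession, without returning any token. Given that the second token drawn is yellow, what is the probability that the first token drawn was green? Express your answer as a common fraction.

P(first=green and the second token drawn is yellow) = (8/21)·(4/20) = 8/105.
P(the second token drawn is yellow) = Σ over first color = 3/35 + 1/35 + 8/105 = 4/21.
By Bayes, P(first=green | the second token drawn is yellow) = 8/105 / 4/21 = 2/5 ≈ 0.4000.

2/5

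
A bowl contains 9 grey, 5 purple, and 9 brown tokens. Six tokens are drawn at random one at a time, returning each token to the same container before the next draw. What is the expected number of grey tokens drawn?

54/23

By linearity of expectation, E[X] = Σ P(draw i is grey); each independent draw has P(grey) = 9/23.
E[X] = 6 · 9/23 = 54/23 ≈ 2.3478.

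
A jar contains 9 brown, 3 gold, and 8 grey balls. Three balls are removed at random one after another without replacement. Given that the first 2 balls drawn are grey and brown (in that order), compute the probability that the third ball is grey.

After removing 1 brown, 1 grey, the jar has 7 grey out of 18 remaining.
P(third is grey | given) = 7/18 ≈ 0.3889.

7/18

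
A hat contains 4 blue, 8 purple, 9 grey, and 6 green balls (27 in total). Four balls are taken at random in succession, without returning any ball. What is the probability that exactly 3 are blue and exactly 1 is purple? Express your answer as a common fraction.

16/8775

Unordered draws without replacement: count favorable combinations over C(27,4).
Favorable = C(4,3) · C(8,1) · C(9,0) · C(6,0) = 32; total = C(27,4) = 17550.
P = 32/17550 = 16/8775 ≈ 0.0018.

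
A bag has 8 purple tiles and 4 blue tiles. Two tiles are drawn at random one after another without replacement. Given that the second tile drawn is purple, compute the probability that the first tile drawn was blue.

P(first=blue and the second tile drawn is purple) = (4/12)·(8/11) = 8/33.
P(the second tile drawn is purple) = Σ over first color = 14/33 + 8/33 = 2/3.
By Bayes, P(first=blue | the second tile drawn is purple) = 8/33 / 2/3 = 4/11 ≈ 0.3636.

4/11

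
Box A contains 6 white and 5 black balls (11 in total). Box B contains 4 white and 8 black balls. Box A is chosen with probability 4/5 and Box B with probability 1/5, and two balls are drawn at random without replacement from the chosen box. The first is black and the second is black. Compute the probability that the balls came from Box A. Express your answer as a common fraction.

P(E | Box A) = 2/11; P(E | Box B) = 14/33.
P(E) = 4/5·2/11 + 1/5·14/33 = 38/165.
By Bayes' rule, P(Box A | E) = 8/55 / 38/165 = 12/19 ≈ 0.6316.

12/19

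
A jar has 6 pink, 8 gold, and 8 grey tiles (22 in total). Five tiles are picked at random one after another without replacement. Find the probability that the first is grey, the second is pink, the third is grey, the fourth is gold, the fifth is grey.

16/3135

Multiply the conditional probability of each draw in order, without replacement, so each draw removes one from its color and from the total.
P = (8/22) · (6/21) · (7/20) · (8/19) · (6/18) = 16/3135 ≈ 0.0051.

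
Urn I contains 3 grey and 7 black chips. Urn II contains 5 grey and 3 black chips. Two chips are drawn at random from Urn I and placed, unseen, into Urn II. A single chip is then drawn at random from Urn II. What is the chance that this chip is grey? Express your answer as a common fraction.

14/25

Condition on how many of the transferred chips are grey (from Urn I: 3 grey of 10; then Urn II has 10 total).
  0 grey: C(3,0)C(7,2)/C(10,2) = 7/15; then P = 5/10
  1 grey: C(3,1)C(7,1)/C(10,2) = 7/15; then P = 6/10
  2 grey: C(3,2)C(7,0)/C(10,2) = 1/15; then P = 7/10
P(grey from Urn II) = 14/25 ≈ 0.5600.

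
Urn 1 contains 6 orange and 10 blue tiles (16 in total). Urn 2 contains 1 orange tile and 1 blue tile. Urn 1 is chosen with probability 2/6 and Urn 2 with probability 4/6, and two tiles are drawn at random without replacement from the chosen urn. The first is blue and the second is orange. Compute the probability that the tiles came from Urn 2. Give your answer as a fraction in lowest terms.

4/5

P(E | Urn 1) = 1/4; P(E | Urn 2) = 1/2.
P(E) = 1/3·1/4 + 2/3·1/2 = 5/12.
By Bayes' rule, P(Urn 2 | E) = 1/3 / 5/12 = 4/5 ≈ 0.8000.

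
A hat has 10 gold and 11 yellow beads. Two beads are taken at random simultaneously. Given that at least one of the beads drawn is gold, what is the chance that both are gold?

9/31

P(both gold) = C(10,2)/C(21,2) = 3/14; P(at least one gold) = 1 − C(11,2)/C(21,2) = 31/42.
Since 'both gold' ⊆ 'at least one gold', P(both | at least one) = 3/14 / 31/42 = 9/31 ≈ 0.2903.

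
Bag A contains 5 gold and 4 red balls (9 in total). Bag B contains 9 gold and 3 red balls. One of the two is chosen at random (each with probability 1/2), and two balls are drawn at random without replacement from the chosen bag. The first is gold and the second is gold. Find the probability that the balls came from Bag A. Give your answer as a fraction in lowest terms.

55/163

P(E | Bag A) = 5/18; P(E | Bag B) = 6/11.
P(E) = 1/2·5/18 + 1/2·6/11 = 163/396.
By Bayes' rule, P(Bag A | E) = 5/36 / 163/396 = 55/163 ≈ 0.3374.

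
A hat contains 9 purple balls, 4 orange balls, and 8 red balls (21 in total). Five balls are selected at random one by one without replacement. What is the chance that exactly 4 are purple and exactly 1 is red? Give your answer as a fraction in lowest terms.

16/323

Unordered draws without replacement: count favorable combinations over C(21,5).
Favorable = C(9,4) · C(4,0) · C(8,1) = 1008; total = C(21,5) = 20349.
P = 1008/20349 = 16/323 ≈ 0.0495.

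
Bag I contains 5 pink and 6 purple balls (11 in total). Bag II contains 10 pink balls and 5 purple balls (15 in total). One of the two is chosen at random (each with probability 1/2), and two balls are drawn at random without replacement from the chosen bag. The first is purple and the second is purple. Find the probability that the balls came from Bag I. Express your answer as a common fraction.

63/85

P(E | Bag I) = 3/11; P(E | Bag II) = 2/21.
P(E) = 1/2·3/11 + 1/2·2/21 = 85/462.
By Bayes' rule, P(Bag I | E) = 3/22 / 85/462 = 63/85 ≈ 0.7412.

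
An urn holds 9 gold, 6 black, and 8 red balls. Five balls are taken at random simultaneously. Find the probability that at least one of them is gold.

411/437

Use the complement: P(at least one gold) = 1 − P(no gold).
P(none) = C(14,5)/C(23,5) = 2002/33649.
So P = 1 − 2002/33649 = 411/437 ≈ 0.9405.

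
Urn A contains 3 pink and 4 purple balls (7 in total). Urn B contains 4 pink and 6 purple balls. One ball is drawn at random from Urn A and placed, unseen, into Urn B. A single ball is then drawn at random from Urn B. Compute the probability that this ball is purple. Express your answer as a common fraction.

Condition on how many of the transferred balls are purple (from Urn A: 4 purple of 7; then Urn B has 11 total).
  0 purple: C(4,0)C(3,1)/C(7,1) = 3/7; then P = 6/11
  1 purple: C(4,1)C(3,0)/C(7,1) = 4/7; then P = 7/11
P(purple from Urn B) = 46/77 ≈ 0.5974.

46/77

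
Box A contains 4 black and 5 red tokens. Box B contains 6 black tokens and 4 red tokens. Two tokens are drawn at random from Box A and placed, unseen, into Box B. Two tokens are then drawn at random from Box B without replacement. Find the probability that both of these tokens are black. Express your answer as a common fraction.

41/132

Condition on how many of the transferred tokens are black (from Box A: 4 black of 9; then Box B has 12 total).
  0 black: C(4,0)C(5,2)/C(9,2) = 5/18; then P = C(6,2)/C(12,2) = 5/22
  1 black: C(4,1)C(5,1)/C(9,2) = 5/9; then P = C(7,2)/C(12,2) = 7/22
  2 black: C(4,2)C(5,0)/C(9,2) = 1/6; then P = C(8,2)/C(12,2) = 14/33
P(both black) = 41/132 ≈ 0.3106.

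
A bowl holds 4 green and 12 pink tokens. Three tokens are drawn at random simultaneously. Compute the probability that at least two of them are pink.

121/140

Sum the hypergeometric tail for j = 2,…,3 pink tokens.
Favorable = C(12,2)·C(4,1) + C(12,3)·C(4,0) = 484; total = C(16,3) = 560.
P = 484/560 = 121/140 ≈ 0.8643.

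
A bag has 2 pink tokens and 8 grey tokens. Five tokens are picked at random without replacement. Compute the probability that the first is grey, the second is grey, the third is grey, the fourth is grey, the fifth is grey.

Multiply the conditional probability of each draw in order, without replacement, so each draw removes one from its color and from the total.
P = (8/10) · (7/9) · (6/8) · (5/7) · (4/6) = 2/9 ≈ 0.2222.

2/9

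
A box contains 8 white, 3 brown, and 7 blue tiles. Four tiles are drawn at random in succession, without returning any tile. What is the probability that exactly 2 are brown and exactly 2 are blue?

Unordered draws without replacement: count favorable combinations over C(18,4).
Favorable = C(8,0) · C(3,2) · C(7,2) = 63; total = C(18,4) = 3060.
P = 63/3060 = 7/340 ≈ 0.0206.

7/340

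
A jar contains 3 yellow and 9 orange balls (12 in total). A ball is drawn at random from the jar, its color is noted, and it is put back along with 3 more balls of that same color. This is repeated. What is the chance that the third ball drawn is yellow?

Sum over the four possibilities for the first two draws (yellow/not-yellow each), tracking how the yellow count and total change by +3 per draw.
P(third is yellow) = 1/4 ≈ 0.2500. (In a Pólya urn every draw has the same marginal probability 3/12.)

1/4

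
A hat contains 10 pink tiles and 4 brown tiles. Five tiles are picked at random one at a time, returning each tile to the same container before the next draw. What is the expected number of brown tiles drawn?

10/7

By linearity of expectation, E[X] = Σ P(draw i is brown); each independent draw has P(brown) = 4/14.
E[X] = 5 · 4/14 = 10/7 ≈ 1.4286.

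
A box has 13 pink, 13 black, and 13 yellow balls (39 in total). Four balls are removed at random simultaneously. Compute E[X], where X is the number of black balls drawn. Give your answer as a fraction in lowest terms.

4/3

By linearity of expectation, E[X] = Σ P(draw i is black); by symmetry each draw (even without replacement) has P(black) = 13/39.
E[X] = 4 · 13/39 = 4/3 ≈ 1.3333.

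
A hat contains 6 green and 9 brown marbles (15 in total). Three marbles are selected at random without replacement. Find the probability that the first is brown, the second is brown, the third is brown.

12/65

Multiply the conditional probability of each draw in order, without replacement, so each draw removes one from its color and from the total.
P = (9/15) · (8/14) · (7/13) = 12/65 ≈ 0.1846.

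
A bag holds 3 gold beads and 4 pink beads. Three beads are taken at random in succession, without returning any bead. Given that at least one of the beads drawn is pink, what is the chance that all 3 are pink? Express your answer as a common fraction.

P(all 3 pink) = C(4,3)/C(7,3) = 4/35; P(at least one pink) = 1 − C(3,3)/C(7,3) = 34/35.
Since 'all 3 pink' ⊆ 'at least one pink', P(all 3 | at least one) = 4/35 / 34/35 = 2/17 ≈ 0.1176.

2/17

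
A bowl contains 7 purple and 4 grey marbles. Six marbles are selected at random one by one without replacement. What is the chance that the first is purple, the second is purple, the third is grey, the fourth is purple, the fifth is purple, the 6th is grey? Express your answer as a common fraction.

1/33

Multiply the conditional probability of each draw in order, without replacement, so each draw removes one from its color and from the total.
P = (7/11) · (6/10) · (4/9) · (5/8) · (4/7) · (3/6) = 1/33 ≈ 0.0303.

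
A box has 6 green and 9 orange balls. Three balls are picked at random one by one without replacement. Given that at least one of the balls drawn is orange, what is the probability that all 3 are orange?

P(all 3 orange) = C(9,3)/C(15,3) = 12/65; P(at least one orange) = 1 − C(6,3)/C(15,3) = 87/91.
Since 'all 3 orange' ⊆ 'at least one orange', P(all 3 | at least one) = 12/65 / 87/91 = 28/145 ≈ 0.1931.

28/145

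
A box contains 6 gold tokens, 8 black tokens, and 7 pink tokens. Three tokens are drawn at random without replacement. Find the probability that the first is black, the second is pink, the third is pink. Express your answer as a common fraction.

4/95

Multiply the conditional probability of each draw in order, without replacement, so each draw removes one from its color and from the total.
P = (8/21) · (7/20) · (6/19) = 4/95 ≈ 0.0421.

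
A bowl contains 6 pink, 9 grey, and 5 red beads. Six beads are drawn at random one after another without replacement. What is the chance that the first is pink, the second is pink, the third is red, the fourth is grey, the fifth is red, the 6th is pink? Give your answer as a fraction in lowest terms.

1/1292

Multiply the conditional probability of each draw in order, without replacement, so each draw removes one from its color and from the total.
P = (6/20) · (5/19) · (5/18) · (9/17) · (4/16) · (4/15) = 1/1292 ≈ 0.0008.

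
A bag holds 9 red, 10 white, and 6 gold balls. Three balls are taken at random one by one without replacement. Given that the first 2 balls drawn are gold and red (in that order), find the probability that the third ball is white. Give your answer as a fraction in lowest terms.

10/23

After removing 1 red, 1 gold, the bag has 10 white out of 23 remaining.
P(third is white | given) = 10/23 ≈ 0.4348.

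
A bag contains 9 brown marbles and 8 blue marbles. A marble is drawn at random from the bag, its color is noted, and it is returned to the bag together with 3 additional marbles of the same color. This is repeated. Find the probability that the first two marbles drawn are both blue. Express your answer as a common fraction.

22/85

After a blue draw the bag holds 11 blue out of 20.
P = (8/17)·(11/20) = 22/85 ≈ 0.2588.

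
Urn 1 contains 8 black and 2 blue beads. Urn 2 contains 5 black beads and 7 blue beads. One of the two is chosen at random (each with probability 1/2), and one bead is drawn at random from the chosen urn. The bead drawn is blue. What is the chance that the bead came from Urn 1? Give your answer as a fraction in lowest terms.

P(blue | Urn 1) = 1/5; P(blue | Urn 2) = 7/12.
P(blue) = 1/2·1/5 + 1/2·7/12 = 47/120.
By Bayes' rule, P(Urn 1 | blue) = 1/10 / 47/120 = 12/47 ≈ 0.2553.

12/47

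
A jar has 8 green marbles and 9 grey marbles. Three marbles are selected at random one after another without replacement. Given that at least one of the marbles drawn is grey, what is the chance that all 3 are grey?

P(all 3 grey) = C(9,3)/C(17,3) = 21/170; P(at least one grey) = 1 − C(8,3)/C(17,3) = 78/85.
Since 'all 3 grey' ⊆ 'at least one grey', P(all 3 | at least one) = 21/170 / 78/85 = 7/52 ≈ 0.1346.

7/52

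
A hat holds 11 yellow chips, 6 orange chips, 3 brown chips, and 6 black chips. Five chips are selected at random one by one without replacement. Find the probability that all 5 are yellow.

Unordered draws without replacement: count favorable combinations over C(26,5).
Favorable = C(11,5) · C(6,0) · C(3,0) · C(6,0) = 462; total = C(26,5) = 65780.
P = 462/65780 = 21/2990 ≈ 0.0070.

21/2990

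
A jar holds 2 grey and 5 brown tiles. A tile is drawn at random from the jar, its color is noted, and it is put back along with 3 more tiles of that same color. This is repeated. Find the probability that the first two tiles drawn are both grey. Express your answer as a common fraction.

1/7

After a grey draw the jar holds 5 grey out of 10.
P = (2/7)·(5/10) = 1/7 ≈ 0.1429.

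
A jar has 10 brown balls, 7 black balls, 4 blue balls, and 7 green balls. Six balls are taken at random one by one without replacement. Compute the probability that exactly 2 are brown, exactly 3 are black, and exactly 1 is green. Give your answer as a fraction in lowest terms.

35/1196

Unordered draws without replacement: count favorable combinations over C(28,6).
Favorable = C(10,2) · C(7,3) · C(4,0) · C(7,1) = 11025; total = C(28,6) = 376740.
P = 11025/376740 = 35/1196 ≈ 0.0293.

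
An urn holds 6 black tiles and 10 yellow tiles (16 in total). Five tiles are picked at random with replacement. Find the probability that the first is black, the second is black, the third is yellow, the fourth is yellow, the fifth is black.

Multiply the conditional probability of each draw in order, with replacement (the composition resets each draw).
P = (6/16) · (6/16) · (10/16) · (10/16) · (6/16) = 675/32768 ≈ 0.0206.

675/32768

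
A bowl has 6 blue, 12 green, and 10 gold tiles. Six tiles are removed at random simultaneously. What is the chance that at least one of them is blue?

Use the complement: P(at least one blue) = 1 − P(no blue).
P(none) = C(22,6)/C(28,6) = 74613/376740.
So P = 1 − 74613/376740 = 14387/17940 ≈ 0.8020.

14387/17940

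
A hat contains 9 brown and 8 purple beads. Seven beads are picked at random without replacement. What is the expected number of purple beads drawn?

By linearity of expectation, E[X] = Σ P(draw i is purple); by symmetry each draw (even without replacement) has P(purple) = 8/17.
E[X] = 7 · 8/17 = 56/17 ≈ 3.2941.

56/17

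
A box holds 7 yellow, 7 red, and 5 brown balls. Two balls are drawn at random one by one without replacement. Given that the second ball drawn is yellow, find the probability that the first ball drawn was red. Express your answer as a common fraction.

P(first=red and the second ball drawn is yellow) = (7/19)·(7/18) = 49/342.
P(the second ball drawn is yellow) = Σ over first color = 7/57 + 49/342 + 35/342 = 7/19.
By Bayes, P(first=red | the second ball drawn is yellow) = 49/342 / 7/19 = 7/18 ≈ 0.3889.

7/18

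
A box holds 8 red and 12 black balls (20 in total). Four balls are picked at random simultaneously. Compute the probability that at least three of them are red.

742/4845

Sum the hypergeometric tail for j = 3,…,4 red balls.
Favorable = C(8,3)·C(12,1) + C(8,4)·C(12,0) = 742; total = C(20,4) = 4845.
P = 742/4845 = 742/4845 ≈ 0.1531.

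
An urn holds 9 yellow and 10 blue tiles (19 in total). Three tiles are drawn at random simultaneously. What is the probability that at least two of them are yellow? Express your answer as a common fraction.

Sum the hypergeometric tail for j = 2,…,3 yellow tiles.
Favorable = C(9,2)·C(10,1) + C(9,3)·C(10,0) = 444; total = C(19,3) = 969.
P = 444/969 = 148/323 ≈ 0.4582.

148/323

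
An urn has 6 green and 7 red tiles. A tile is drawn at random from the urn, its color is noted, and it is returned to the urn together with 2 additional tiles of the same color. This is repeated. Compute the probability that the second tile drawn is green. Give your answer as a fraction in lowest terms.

Condition on the first draw. If first is green (prob 6/13), second-green has prob (8)/(15); if not (prob 7/13), it has prob 6/(15).
P = (6/13)·(8/15) + (7/13)·(6/15) = 6/13 ≈ 0.4615.

6/13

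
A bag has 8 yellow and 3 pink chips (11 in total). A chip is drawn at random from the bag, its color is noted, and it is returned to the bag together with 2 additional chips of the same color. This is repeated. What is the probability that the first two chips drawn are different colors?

Either yellow then pink, or pink then yellow; after the first draw the total is 13.
P = (8/11)·(3/13) + (3/11)·(8/13) = 48/143 ≈ 0.3357.

48/143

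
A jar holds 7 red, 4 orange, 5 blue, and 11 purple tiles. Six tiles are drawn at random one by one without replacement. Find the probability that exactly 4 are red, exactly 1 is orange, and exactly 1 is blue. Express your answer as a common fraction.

70/29601

Unordered draws without replacement: count favorable combinations over C(27,6).
Favorable = C(7,4) · C(4,1) · C(5,1) · C(11,0) = 700; total = C(27,6) = 296010.
P = 700/296010 = 70/29601 ≈ 0.0024.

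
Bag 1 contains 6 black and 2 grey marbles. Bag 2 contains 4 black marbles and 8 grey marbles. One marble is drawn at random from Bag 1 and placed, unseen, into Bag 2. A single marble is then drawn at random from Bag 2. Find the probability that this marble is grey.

Condition on how many of the transferred marbles are grey (from Bag 1: 2 grey of 8; then Bag 2 has 13 total).
  0 grey: C(2,0)C(6,1)/C(8,1) = 3/4; then P = 8/13
  1 grey: C(2,1)C(6,0)/C(8,1) = 1/4; then P = 9/13
P(grey from Bag 2) = 33/52 ≈ 0.6346.

33/52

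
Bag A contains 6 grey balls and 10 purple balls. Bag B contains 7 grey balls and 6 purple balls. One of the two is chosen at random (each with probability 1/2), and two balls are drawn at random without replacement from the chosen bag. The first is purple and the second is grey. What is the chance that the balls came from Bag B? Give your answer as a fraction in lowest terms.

P(E | Bag A) = 1/4; P(E | Bag B) = 7/26.
P(E) = 1/2·1/4 + 1/2·7/26 = 27/104.
By Bayes' rule, P(Bag B | E) = 7/52 / 27/104 = 14/27 ≈ 0.5185.

14/27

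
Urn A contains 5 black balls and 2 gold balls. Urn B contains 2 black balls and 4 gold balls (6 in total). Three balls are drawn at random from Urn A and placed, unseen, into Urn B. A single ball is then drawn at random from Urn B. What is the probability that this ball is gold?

Condition on how many of the transferred balls are gold (from Urn A: 2 gold of 7; then Urn B has 9 total).
  0 gold: C(2,0)C(5,3)/C(7,3) = 2/7; then P = 4/9
  1 gold: C(2,1)C(5,2)/C(7,3) = 4/7; then P = 5/9
  2 gold: C(2,2)C(5,1)/C(7,3) = 1/7; then P = 6/9
P(gold from Urn B) = 34/63 ≈ 0.5397.

34/63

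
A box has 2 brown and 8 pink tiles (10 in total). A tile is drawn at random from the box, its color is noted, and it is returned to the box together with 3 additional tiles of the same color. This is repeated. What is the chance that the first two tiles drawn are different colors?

16/65

Either brown then pink, or pink then brown; after the first draw the total is 13.
P = (2/10)·(8/13) + (8/10)·(2/13) = 16/65 ≈ 0.2462.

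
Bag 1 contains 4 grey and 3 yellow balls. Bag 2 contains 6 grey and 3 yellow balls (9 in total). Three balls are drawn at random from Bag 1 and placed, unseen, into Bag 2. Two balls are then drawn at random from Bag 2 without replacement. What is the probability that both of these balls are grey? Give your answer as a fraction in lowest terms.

Condition on how many of the transferred balls are grey (from Bag 1: 4 grey of 7; then Bag 2 has 12 total).
  0 grey: C(4,0)C(3,3)/C(7,3) = 1/35; then P = C(6,2)/C(12,2) = 5/22
  1 grey: C(4,1)C(3,2)/C(7,3) = 12/35; then P = C(7,2)/C(12,2) = 7/22
  2 grey: C(4,2)C(3,1)/C(7,3) = 18/35; then P = C(8,2)/C(12,2) = 14/33
  3 grey: C(4,3)C(3,0)/C(7,3) = 4/35; then P = C(9,2)/C(12,2) = 6/11
P(both grey) = 61/154 ≈ 0.3961.

61/154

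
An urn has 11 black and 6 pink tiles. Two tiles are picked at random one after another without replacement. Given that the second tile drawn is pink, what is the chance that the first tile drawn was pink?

5/16

P(first=pink and the second tile drawn is pink) = (6/17)·(5/16) = 15/136.
P(the second tile drawn is pink) = Σ over first color = 33/136 + 15/136 = 6/17.
By Bayes, P(first=pink | the second tile drawn is pink) = 15/136 / 6/17 = 5/16 ≈ 0.3125.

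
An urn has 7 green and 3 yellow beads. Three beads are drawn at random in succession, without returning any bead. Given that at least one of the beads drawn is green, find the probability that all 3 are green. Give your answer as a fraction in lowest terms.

5/17

P(all 3 green) = C(7,3)/C(10,3) = 7/24; P(at least one green) = 1 − C(3,3)/C(10,3) = 119/120.
Since 'all 3 green' ⊆ 'at least one green', P(all 3 | at least one) = 7/24 / 119/120 = 5/17 ≈ 0.2941.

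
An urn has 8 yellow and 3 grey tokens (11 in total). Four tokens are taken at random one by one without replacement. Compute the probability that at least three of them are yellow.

Sum the hypergeometric tail for j = 3,…,4 yellow tokens.
Favorable = C(8,3)·C(3,1) + C(8,4)·C(3,0) = 238; total = C(11,4) = 330.
P = 238/330 = 119/165 ≈ 0.7212.

119/165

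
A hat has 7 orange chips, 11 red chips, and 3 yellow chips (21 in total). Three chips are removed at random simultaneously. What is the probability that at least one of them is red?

121/133

Use the complement: P(at least one red) = 1 − P(no red).
P(none) = C(10,3)/C(21,3) = 120/1330.
So P = 1 − 120/1330 = 121/133 ≈ 0.9098.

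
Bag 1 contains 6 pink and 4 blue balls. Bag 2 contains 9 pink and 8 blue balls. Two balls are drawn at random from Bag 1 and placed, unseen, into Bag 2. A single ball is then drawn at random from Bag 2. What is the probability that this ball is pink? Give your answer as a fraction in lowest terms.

Condition on how many of the transferred balls are pink (from Bag 1: 6 pink of 10; then Bag 2 has 19 total).
  0 pink: C(6,0)C(4,2)/C(10,2) = 2/15; then P = 9/19
  1 pink: C(6,1)C(4,1)/C(10,2) = 8/15; then P = 10/19
  2 pink: C(6,2)C(4,0)/C(10,2) = 1/3; then P = 11/19
P(pink from Bag 2) = 51/95 ≈ 0.5368.

51/95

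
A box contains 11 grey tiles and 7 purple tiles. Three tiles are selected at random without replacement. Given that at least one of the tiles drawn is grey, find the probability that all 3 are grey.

P(all 3 grey) = C(11,3)/C(18,3) = 55/272; P(at least one grey) = 1 − C(7,3)/C(18,3) = 781/816.
Since 'all 3 grey' ⊆ 'at least one grey', P(all 3 | at least one) = 55/272 / 781/816 = 15/71 ≈ 0.2113.

15/71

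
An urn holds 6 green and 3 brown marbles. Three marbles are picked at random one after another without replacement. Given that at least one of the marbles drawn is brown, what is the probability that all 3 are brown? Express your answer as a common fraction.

P(all 3 brown) = C(3,3)/C(9,3) = 1/84; P(at least one brown) = 1 − C(6,3)/C(9,3) = 16/21.
Since 'all 3 brown' ⊆ 'at least one brown', P(all 3 | at least one) = 1/84 / 16/21 = 1/64 ≈ 0.0156.

1/64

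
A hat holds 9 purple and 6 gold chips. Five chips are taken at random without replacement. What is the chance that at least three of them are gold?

41/143

Sum the hypergeometric tail for j = 3,…,5 gold chips.
Favorable = C(6,3)·C(9,2) + C(6,4)·C(9,1) + C(6,5)·C(9,0) = 861; total = C(15,5) = 3003.
P = 861/3003 = 41/143 ≈ 0.2867.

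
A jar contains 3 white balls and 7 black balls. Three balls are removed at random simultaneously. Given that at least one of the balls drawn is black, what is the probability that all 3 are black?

P(all 3 black) = C(7,3)/C(10,3) = 7/24; P(at least one black) = 1 − C(3,3)/C(10,3) = 119/120.
Since 'all 3 black' ⊆ 'at least one black', P(all 3 | at least one) = 7/24 / 119/120 = 5/17 ≈ 0.2941.

5/17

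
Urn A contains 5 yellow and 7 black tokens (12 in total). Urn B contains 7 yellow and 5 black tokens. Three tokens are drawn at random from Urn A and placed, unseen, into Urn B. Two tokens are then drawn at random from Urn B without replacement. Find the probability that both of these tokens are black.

Condition on how many of the transferred tokens are black (from Urn A: 7 black of 12; then Urn B has 15 total).
  0 black: C(7,0)C(5,3)/C(12,3) = 1/22; then P = C(5,2)/C(15,2) = 2/21
  1 black: C(7,1)C(5,2)/C(12,3) = 7/22; then P = C(6,2)/C(15,2) = 1/7
  2 black: C(7,2)C(5,1)/C(12,3) = 21/44; then P = C(7,2)/C(15,2) = 1/5
  3 black: C(7,3)C(5,0)/C(12,3) = 7/44; then P = C(8,2)/C(15,2) = 4/15
P(both black) = 289/1540 ≈ 0.1877.

289/1540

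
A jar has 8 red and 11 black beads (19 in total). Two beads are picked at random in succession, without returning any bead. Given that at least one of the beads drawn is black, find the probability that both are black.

5/13

P(both black) = C(11,2)/C(19,2) = 55/171; P(at least one black) = 1 − C(8,2)/C(19,2) = 143/171.
Since 'both black' ⊆ 'at least one black', P(both | at least one) = 55/171 / 143/171 = 5/13 ≈ 0.3846.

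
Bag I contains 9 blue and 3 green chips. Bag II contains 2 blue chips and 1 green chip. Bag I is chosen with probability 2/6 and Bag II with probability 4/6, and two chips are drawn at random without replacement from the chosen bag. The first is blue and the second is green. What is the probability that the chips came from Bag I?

P(E | Bag I) = 9/44; P(E | Bag II) = 1/3.
P(E) = 1/3·9/44 + 2/3·1/3 = 115/396.
By Bayes' rule, P(Bag I | E) = 3/44 / 115/396 = 27/115 ≈ 0.2348.

27/115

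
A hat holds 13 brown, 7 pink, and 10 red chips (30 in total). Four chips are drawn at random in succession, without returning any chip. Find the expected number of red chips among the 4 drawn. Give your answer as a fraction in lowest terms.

4/3

By linearity of expectation, E[X] = Σ P(draw i is red); by symmetry each draw (even without replacement) has P(red) = 10/30.
E[X] = 4 · 10/30 = 4/3 ≈ 1.3333.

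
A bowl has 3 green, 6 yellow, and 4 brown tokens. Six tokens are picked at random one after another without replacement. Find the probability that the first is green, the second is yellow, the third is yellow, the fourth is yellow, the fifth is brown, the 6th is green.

1/429

Multiply the conditional probability of each draw in order, without replacement, so each draw removes one from its color and from the total.
P = (3/13) · (6/12) · (5/11) · (4/10) · (4/9) · (2/8) = 1/429 ≈ 0.0023.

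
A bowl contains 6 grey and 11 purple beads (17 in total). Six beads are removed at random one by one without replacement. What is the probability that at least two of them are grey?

653/884

Sum the hypergeometric tail for j = 2,…,6 grey beads.
Favorable = C(6,2)·C(11,4) + C(6,3)·C(11,3) + C(6,4)·C(11,2) + C(6,5)·C(11,1) + C(6,6)·C(11,0) = 9142; total = C(17,6) = 12376.
P = 9142/12376 = 653/884 ≈ 0.7387.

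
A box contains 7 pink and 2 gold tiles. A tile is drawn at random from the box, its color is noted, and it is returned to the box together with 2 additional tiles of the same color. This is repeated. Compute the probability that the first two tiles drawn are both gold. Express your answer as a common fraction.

After a gold draw the box holds 4 gold out of 11.
P = (2/9)·(4/11) = 8/99 ≈ 0.0808.

8/99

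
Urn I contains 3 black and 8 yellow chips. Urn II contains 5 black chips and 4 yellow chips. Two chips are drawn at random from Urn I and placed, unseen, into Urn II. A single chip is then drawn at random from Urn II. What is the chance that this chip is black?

Condition on how many of the transferred chips are black (from Urn I: 3 black of 11; then Urn II has 11 total).
  0 black: C(3,0)C(8,2)/C(11,2) = 28/55; then P = 5/11
  1 black: C(3,1)C(8,1)/C(11,2) = 24/55; then P = 6/11
  2 black: C(3,2)C(8,0)/C(11,2) = 3/55; then P = 7/11
P(black from Urn II) = 61/121 ≈ 0.5041.

61/121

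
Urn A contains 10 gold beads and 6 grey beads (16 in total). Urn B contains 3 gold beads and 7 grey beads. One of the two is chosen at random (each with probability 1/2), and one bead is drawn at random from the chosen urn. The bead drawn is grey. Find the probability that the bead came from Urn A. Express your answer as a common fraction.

15/43

P(grey | Urn A) = 3/8; P(grey | Urn B) = 7/10.
P(grey) = 1/2·3/8 + 1/2·7/10 = 43/80.
By Bayes' rule, P(Urn A | grey) = 3/16 / 43/80 = 15/43 ≈ 0.3488.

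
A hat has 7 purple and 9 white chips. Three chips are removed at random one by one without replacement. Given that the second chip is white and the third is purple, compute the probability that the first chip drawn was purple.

3/7

P(first=purple and the second chip is white and the third is purple) = (7/16)·(9/15)·(6/14) = 9/80.
P(E) = Σ over first color = 9/80 + 3/20 = 21/80.
By Bayes, P(first=purple | E) = 9/80 / 21/80 = 3/7 ≈ 0.4286.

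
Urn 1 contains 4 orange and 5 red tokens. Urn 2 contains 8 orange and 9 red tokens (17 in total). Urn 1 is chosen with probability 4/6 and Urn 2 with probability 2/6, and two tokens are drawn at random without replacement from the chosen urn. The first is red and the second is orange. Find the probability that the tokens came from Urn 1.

170/251

P(E | Urn 1) = 5/18; P(E | Urn 2) = 9/34.
P(E) = 2/3·5/18 + 1/3·9/34 = 251/918.
By Bayes' rule, P(Urn 1 | E) = 5/27 / 251/918 = 170/251 ≈ 0.6773.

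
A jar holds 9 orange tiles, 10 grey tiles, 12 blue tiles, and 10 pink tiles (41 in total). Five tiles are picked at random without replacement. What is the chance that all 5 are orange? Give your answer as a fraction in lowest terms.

Unordered draws without replacement: count favorable combinations over C(41,5).
Favorable = C(9,5) · C(10,0) · C(12,0) · C(10,0) = 126; total = C(41,5) = 749398.
P = 126/749398 = 63/374699 ≈ 0.0002.

63/374699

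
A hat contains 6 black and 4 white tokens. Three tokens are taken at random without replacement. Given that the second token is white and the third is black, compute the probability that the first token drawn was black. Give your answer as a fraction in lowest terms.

5/8

P(first=black and the second token is white and the third is black) = (6/10)·(4/9)·(5/8) = 1/6.
P(E) = Σ over first color = 1/6 + 1/10 = 4/15.
By Bayes, P(first=black | E) = 1/6 / 4/15 = 5/8 ≈ 0.6250.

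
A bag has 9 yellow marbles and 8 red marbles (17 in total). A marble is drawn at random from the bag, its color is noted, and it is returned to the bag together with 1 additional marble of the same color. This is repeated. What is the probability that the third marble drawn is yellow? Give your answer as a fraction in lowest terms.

Sum over the four possibilities for the first two draws (yellow/not-yellow each), tracking how the yellow count and total change by +1 per draw.
P(third is yellow) = 9/17 ≈ 0.5294. (In a Pólya urn every draw has the same marginal probability 9/17.)

9/17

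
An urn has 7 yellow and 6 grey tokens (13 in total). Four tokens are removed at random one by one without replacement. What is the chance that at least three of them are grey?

Sum the hypergeometric tail for j = 3,…,4 grey tokens.
Favorable = C(6,3)·C(7,1) + C(6,4)·C(7,0) = 155; total = C(13,4) = 715.
P = 155/715 = 31/143 ≈ 0.2168.

31/143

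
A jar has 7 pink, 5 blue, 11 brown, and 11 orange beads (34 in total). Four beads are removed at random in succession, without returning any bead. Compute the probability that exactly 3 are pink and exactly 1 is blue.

Unordered draws without replacement: count favorable combinations over C(34,4).
Favorable = C(7,3) · C(5,1) · C(11,0) · C(11,0) = 175; total = C(34,4) = 46376.
P = 175/46376 = 175/46376 ≈ 0.0038.

175/46376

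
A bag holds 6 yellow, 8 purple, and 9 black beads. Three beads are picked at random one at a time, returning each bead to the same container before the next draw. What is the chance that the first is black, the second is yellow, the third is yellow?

Multiply the conditional probability of each draw in order, with replacement (the composition resets each draw).
P = (9/23) · (6/23) · (6/23) = 324/12167 ≈ 0.0266.

324/12167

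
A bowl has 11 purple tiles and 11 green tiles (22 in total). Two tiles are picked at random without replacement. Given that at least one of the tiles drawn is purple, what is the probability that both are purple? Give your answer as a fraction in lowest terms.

5/16

P(both purple) = C(11,2)/C(22,2) = 5/21; P(at least one purple) = 1 − C(11,2)/C(22,2) = 16/21.
Since 'both purple' ⊆ 'at least one purple', P(both | at least one) = 5/21 / 16/21 = 5/16 ≈ 0.3125.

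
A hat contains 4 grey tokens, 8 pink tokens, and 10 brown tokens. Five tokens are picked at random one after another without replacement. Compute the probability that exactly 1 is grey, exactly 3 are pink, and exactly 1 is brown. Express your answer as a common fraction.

Unordered draws without replacement: count favorable combinations over C(22,5).
Favorable = C(4,1) · C(8,3) · C(10,1) = 2240; total = C(22,5) = 26334.
P = 2240/26334 = 160/1881 ≈ 0.0851.

160/1881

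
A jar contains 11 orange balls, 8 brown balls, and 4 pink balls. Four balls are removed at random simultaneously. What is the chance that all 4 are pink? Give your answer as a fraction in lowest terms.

1/8855

Unordered draws without replacement: count favorable combinations over C(23,4).
Favorable = C(11,0) · C(8,0) · C(4,4) = 1; total = C(23,4) = 8855.
P = 1/8855 = 1/8855 ≈ 0.0001.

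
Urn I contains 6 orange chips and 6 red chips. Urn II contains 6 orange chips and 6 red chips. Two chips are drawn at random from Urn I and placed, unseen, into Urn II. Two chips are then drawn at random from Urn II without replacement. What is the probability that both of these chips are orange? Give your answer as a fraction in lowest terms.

467/2002

Condition on how many of the transferred chips are orange (from Urn I: 6 orange of 12; then Urn II has 14 total).
  0 orange: C(6,0)C(6,2)/C(12,2) = 5/22; then P = C(6,2)/C(14,2) = 15/91
  1 orange: C(6,1)C(6,1)/C(12,2) = 6/11; then P = C(7,2)/C(14,2) = 3/13
  2 orange: C(6,2)C(6,0)/C(12,2) = 5/22; then P = C(8,2)/C(14,2) = 4/13
P(both orange) = 467/2002 ≈ 0.2333.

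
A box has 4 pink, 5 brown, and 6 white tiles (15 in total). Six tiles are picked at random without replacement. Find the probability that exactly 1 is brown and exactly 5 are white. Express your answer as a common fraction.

Unordered draws without replacement: count favorable combinations over C(15,6).
Favorable = C(4,0) · C(5,1) · C(6,5) = 30; total = C(15,6) = 5005.
P = 30/5005 = 6/1001 ≈ 0.0060.

6/1001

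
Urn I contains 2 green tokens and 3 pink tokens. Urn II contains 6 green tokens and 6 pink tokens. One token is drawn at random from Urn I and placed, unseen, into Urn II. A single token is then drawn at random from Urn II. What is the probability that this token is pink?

Condition on how many of the transferred tokens are pink (from Urn I: 3 pink of 5; then Urn II has 13 total).
  0 pink: C(3,0)C(2,1)/C(5,1) = 2/5; then P = 6/13
  1 pink: C(3,1)C(2,0)/C(5,1) = 3/5; then P = 7/13
P(pink from Urn II) = 33/65 ≈ 0.5077.

33/65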